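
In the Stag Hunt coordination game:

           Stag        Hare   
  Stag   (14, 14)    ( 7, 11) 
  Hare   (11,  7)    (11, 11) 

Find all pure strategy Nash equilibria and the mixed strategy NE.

Pure NE: (Stag, Stag) and (Hare, Hare); Mixed NE: p = 0.5714, q = 0.5714

Work:
Check pure NE:
(Stag, Stag): (14, 14) - no unilateral deviation beneficial
(Hare, Hare): (11, 11) - no unilateral deviation beneficial
Mixed NE: P1 plays Stag with p = 0.5714, P2 plays Stag with q = 0.5714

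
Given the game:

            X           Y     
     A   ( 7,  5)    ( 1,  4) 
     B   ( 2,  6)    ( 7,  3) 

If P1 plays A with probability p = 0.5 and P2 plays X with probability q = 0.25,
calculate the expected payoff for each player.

E[P1] = 4.125, E[P2] = 4.0

Work:
E[P1] = p·q·π₁(A,X) + p·(1-q)·π₁(A,Y) + (1-p)·q·π₁(B,X) + (1-p)·(1-q)·π₁(B,Y)
= 0.5·0.25·7 + 0.5·0.75·1 + 0.5·0.25·2 + 0.5·0.75·7
= 4.125

E[P2] = 4.0 (similar calculation)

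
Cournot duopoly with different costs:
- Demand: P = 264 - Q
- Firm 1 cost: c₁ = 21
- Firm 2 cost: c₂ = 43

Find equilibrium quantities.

q₁* = 88.33, q₂* = 66.33

Work:
Reaction: q₁ = (264 - 21 - q₂)/2
Reaction: q₂ = (264 - 43 - q₁)/2
Solve simultaneously:
q₁* = (264 - 2×21 + 43)/3 = 88.33
q₂* = (264 - 2×43 + 21)/3 = 66.33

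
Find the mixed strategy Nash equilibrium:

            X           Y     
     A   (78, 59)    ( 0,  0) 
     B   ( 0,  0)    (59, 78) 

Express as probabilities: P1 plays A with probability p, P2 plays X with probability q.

p = 0.5693, q = 0.4307

Work:
Find probabilities that make opponent indifferent:
P2 chooses q to make P1 indifferent between A and B
P1 chooses p to make P2 indifferent between X and Y
Mixed NE: P1 plays (A: 0.5693, B: 0.4307), P2 plays (X: 0.4307, Y: 0.5693)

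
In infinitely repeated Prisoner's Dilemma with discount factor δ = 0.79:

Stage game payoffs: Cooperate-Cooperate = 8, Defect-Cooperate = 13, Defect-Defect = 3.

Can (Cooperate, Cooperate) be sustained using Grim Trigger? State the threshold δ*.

δ* = 0.5; since δ = 0.79 ≥ 0.5, cooperation can be sustained

Work:
For Grim Trigger:
Cooperate forever: 8/(1-δ)
Defect then punished: 13 + 3·δ/(1-δ)
Need: 8/(1-δ) ≥ 13 + 3·δ/(1-δ)
Solving: δ ≥ (T-R)/(T-P) = (13-8)/(13-3) = 0.5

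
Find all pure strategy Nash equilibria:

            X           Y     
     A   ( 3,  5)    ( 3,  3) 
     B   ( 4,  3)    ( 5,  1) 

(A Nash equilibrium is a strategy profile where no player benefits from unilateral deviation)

Nash equilibrium: (B, X)

Work:
Best responses:
  P1 vs X: payoffs [3, 4] → best response B (payoff 4)
  P1 vs Y: payoffs [3, 5] → best response B (payoff 5)
  P2 vs A: payoffs [5, 3] → best response X (payoff 5)
  P2 vs B: payoffs [3, 1] → best response X (payoff 3)
Mutual best responses: (B,X) → Nash equilibria.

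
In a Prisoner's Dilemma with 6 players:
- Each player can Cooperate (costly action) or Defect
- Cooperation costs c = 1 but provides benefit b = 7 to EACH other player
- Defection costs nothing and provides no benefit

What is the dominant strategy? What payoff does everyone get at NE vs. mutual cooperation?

Dominant: Defect; NE payoff = 0; Coop payoff = 34

Work:
Defect dominates (saves cost c = 1, benefit to others is external)
NE: All defect → everyone gets 0
If all cooperate: each receives (5)×7 - 1 = 34
Social dilemma: 34 > 0 but NE gives 0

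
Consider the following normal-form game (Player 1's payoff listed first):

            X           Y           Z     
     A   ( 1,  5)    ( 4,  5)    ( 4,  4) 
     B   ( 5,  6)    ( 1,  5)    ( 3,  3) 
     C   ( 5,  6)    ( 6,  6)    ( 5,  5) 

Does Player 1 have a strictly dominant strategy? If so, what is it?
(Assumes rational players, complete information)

No strictly dominant strategy exists for Player 1

Work:
A strategy strictly dominates another if it gives a strictly higher payoff against every opponent action. Compare each pair of P1's strategies column-by-column:
  A vs B: [1 vs 5, 4 vs 1, 4 vs 3] → A does not strictly dominate B (column X: 1 ≤ 5)
  A vs C: [1 vs 5, 4 vs 6, 4 vs 5] → A does not strictly dominate C (column X: 1 ≤ 5)
  B vs A: [5 vs 1, 1 vs 4, 3 vs 4] → B does not strictly dominate A (column Y: 1 ≤ 4)
  B vs C: [5 vs 5, 1 vs 6, 3 vs 5] → B does not strictly dominate C (column X: 5 ≤ 5)
  C vs A: [5 vs 1, 6 vs 4, 5 vs 4] → C strictly dominates A
  C vs B: [5 vs 5, 6 vs 1, 5 vs 3] → C does not strictly dominate B (column X: 5 ≤ 5)
No single strategy strictly dominates all others → no strictly dominant strategy.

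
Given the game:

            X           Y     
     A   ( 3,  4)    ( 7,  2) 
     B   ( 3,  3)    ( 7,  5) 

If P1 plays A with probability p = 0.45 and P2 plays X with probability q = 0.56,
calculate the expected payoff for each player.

E[P1] = 4.76, E[P2] = 3.538

Work:
E[P1] = p·q·π₁(A,X) + p·(1-q)·π₁(A,Y) + (1-p)·q·π₁(B,X) + (1-p)·(1-q)·π₁(B,Y)
= 0.45·0.56·3 + 0.45·0.44·7 + 0.55·0.56·3 + 0.55·0.44·7
= 4.76

E[P2] = 3.538 (similar calculation)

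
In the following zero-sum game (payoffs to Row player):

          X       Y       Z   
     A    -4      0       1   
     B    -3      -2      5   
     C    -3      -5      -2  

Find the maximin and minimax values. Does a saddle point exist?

Maximin = -3, Minimax = -3, Saddle: True

Work:
Row minimums: [-4, -3, -5] → maximin = -3
Column maximums: [-3, 0, 5] → minimax = -3
Saddle point exists! Game value = -3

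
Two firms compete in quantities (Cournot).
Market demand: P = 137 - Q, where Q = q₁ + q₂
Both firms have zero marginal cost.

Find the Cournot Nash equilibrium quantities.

q₁* = q₂* = 45.67; P* = 45.67

Work:
Profit: π_i = P·q_i = (a - q_i - q_j)·q_i
FOC: ∂π_i/∂q_i = a - 2q_i - q_j = 0
Reaction function: q_i = (137 - q_j)/2
Symmetry: q* = 137/3 = 45.67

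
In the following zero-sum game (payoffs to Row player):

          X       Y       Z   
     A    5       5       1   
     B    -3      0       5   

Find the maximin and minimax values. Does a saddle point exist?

Maximin = 1, Minimax = 5, Saddle: False

Work:
Row minimums: [1, -3] → maximin = 1
Column maximums: [5, 5, 5] → minimax = 5
No saddle point (maximin ≠ minimax). Mixed strategy needed.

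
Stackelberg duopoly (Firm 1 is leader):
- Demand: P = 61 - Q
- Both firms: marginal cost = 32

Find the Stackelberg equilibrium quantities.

q₁* (leader) = 14.5, q₂* (follower) = 7.25

Work:
Follower's reaction: q₂ = (a - c - q₁)/2
Leader substitutes: π₁ = q₁·(a - q₁ - (a-c-q₁)/2 - c)
FOC: q₁* = (61 - 32)/2 = 14.50
Then: q₂* = (61 - 32 - 14.5)/2 = 7.25
Leader has first-mover advantage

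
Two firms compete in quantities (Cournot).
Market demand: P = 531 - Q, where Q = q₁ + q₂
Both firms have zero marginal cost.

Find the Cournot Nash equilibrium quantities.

q₁* = q₂* = 177.0; P* = 177.0

Work:
Profit: π_i = P·q_i = (a - q_i - q_j)·q_i
FOC: ∂π_i/∂q_i = a - 2q_i - q_j = 0
Reaction function: q_i = (531 - q_j)/2
Symmetry: q* = 531/3 = 177.0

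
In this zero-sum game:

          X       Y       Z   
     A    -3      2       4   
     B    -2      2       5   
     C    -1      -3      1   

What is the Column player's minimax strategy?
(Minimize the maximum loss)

Column should play X, value = -1

Work:
Column player minimizes Row's maximum payoff:
Column X: max payoff to Row = -1
Column Y: max payoff to Row = 2
Column Z: max payoff to Row = 5
Minimum is -1, achieved by column X.
Minimax strategy: X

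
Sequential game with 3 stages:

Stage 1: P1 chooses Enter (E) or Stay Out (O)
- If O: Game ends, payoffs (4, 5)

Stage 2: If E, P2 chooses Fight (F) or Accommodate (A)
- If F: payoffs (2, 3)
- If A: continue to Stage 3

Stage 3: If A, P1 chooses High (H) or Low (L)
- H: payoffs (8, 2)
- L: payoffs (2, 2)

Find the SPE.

SPE: (O, F, H); Outcome (4, 5)

Work:
Stage 3: P1 chooses H (8 vs 2)
Stage 2: P2: F->3, A->2 (anticipating H). Choose F
Stage 1: P1: O->4, E->2 (anticipating F, H). Choose O
SPE path: O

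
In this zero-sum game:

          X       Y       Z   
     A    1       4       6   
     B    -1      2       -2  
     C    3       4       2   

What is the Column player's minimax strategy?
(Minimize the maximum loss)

Column should play X, value = 3

Work:
Column player minimizes Row's maximum payoff:
Column X: max payoff to Row = 3
Column Y: max payoff to Row = 4
Column Z: max payoff to Row = 6
Minimum is 3, achieved by column X.
Minimax strategy: X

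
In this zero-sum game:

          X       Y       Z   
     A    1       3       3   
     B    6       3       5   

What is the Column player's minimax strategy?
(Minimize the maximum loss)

Column should play Y, value = 3

Work:
Column player minimizes Row's maximum payoff:
Column X: max payoff to Row = 6
Column Y: max payoff to Row = 3
Column Z: max payoff to Row = 5
Minimum is 3, achieved by column Y.
Minimax strategy: Y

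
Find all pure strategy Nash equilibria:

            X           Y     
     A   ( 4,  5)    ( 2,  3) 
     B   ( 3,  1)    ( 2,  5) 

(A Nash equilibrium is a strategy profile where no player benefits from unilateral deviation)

Nash equilibrium: (A, X), (B, Y)

Work:
Best responses:
  P1 vs X: payoffs [4, 3] → best response A (payoff 4)
  P1 vs Y: payoffs [2, 2] → best response A/B (payoff 2)
  P2 vs A: payoffs [5, 3] → best response X (payoff 5)
  P2 vs B: payoffs [1, 5] → best response Y (payoff 5)
Mutual best responses: (A,X), (B,Y) → Nash equilibria.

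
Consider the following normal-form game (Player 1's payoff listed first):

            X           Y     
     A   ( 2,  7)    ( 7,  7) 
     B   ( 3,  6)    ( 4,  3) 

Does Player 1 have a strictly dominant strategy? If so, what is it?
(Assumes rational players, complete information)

No strictly dominant strategy exists for Player 1

Work:
A strategy strictly dominates another if it gives a strictly higher payoff against every opponent action. Compare each pair of P1's strategies column-by-column:
  A vs B: [2 vs 3, 7 vs 4] → A does not strictly dominate B (column X: 2 ≤ 3)
  B vs A: [3 vs 2, 4 vs 7] → B does not strictly dominate A (column Y: 4 ≤ 7)
No single strategy strictly dominates all others → no strictly dominant strategy.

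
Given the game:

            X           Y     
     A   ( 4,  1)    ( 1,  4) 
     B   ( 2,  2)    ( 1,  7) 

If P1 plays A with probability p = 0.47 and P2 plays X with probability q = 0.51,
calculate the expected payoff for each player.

E[P1] = 1.9894, E[P2] = 3.5194

Work:
E[P1] = p·q·π₁(A,X) + p·(1-q)·π₁(A,Y) + (1-p)·q·π₁(B,X) + (1-p)·(1-q)·π₁(B,Y)
= 0.47·0.51·4 + 0.47·0.49·1 + 0.53·0.51·2 + 0.53·0.49·1
= 1.9894

E[P2] = 3.5194 (similar calculation)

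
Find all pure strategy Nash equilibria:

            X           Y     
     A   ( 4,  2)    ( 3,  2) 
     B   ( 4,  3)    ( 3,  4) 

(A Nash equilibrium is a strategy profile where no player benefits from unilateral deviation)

Nash equilibrium: (A, X), (A, Y), (B, Y)

Work:
Best responses:
  P1 vs X: payoffs [4, 4] → best response A/B (payoff 4)
  P1 vs Y: payoffs [3, 3] → best response A/B (payoff 3)
  P2 vs A: payoffs [2, 2] → best response X/Y (payoff 2)
  P2 vs B: payoffs [3, 4] → best response Y (payoff 4)
Mutual best responses: (A,X), (A,Y), (B,Y) → Nash equilibria.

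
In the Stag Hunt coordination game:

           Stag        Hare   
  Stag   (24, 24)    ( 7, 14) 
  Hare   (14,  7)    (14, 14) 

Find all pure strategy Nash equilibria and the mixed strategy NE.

Pure NE: (Stag, Stag) and (Hare, Hare); Mixed NE: p = 0.4118, q = 0.4118

Work:
Check pure NE:
(Stag, Stag): (24, 24) - no unilateral deviation beneficial
(Hare, Hare): (14, 14) - no unilateral deviation beneficial
Mixed NE: P1 plays Stag with p = 0.4118, P2 plays Stag with q = 0.4118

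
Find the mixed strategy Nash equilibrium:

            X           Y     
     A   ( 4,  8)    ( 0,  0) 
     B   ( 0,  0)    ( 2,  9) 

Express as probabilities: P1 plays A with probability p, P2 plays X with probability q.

p = 0.5294, q = 0.3333

Work:
Find probabilities that make opponent indifferent:
P2 chooses q to make P1 indifferent between A and B
P1 chooses p to make P2 indifferent between X and Y
Mixed NE: P1 plays (A: 0.5294, B: 0.4706), P2 plays (X: 0.3333, Y: 0.6667)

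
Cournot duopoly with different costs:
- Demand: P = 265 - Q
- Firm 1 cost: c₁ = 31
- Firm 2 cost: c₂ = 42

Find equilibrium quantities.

q₁* = 81.67, q₂* = 70.67

Work:
Reaction: q₁ = (265 - 31 - q₂)/2
Reaction: q₂ = (265 - 42 - q₁)/2
Solve simultaneously:
q₁* = (265 - 2×31 + 42)/3 = 81.67
q₂* = (265 - 2×42 + 31)/3 = 70.67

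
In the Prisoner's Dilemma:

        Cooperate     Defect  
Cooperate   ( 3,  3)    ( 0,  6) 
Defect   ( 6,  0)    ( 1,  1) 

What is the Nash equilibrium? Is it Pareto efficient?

(Defect, Defect) is NE; not Pareto efficient

Work:
Defect dominates Cooperate for both players:
If P2 cooperates: Defect (6) > Cooperate (3)
If P2 defects: Defect (1) > Cooperate (0)
NE: (Defect, Defect) with payoff (1, 1)
But (Cooperate, Cooperate) = (3, 3) Pareto dominates (1, 1)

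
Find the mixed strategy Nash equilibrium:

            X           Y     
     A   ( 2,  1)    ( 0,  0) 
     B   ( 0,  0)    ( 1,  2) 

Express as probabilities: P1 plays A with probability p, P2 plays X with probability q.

p = 0.6667, q = 0.3333

Work:
Find probabilities that make opponent indifferent:
P2 chooses q to make P1 indifferent between A and B
P1 chooses p to make P2 indifferent between X and Y
Mixed NE: P1 plays (A: 0.6667, B: 0.3333), P2 plays (X: 0.3333, Y: 0.6667)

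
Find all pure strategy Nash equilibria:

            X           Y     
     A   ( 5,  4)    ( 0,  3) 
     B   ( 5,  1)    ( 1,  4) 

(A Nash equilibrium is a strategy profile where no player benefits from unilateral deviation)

Nash equilibrium: (A, X), (B, Y)

Work:
Best responses:
  P1 vs X: payoffs [5, 5] → best response A/B (payoff 5)
  P1 vs Y: payoffs [0, 1] → best response B (payoff 1)
  P2 vs A: payoffs [4, 3] → best response X (payoff 4)
  P2 vs B: payoffs [1, 4] → best response Y (payoff 4)
Mutual best responses: (A,X), (B,Y) → Nash equilibria.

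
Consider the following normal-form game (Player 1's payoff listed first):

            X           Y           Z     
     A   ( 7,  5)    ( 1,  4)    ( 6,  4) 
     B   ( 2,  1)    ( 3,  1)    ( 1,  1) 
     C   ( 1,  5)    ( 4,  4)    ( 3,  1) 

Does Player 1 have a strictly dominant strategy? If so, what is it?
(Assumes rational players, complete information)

No strictly dominant strategy exists for Player 1

Work:
A strategy strictly dominates another if it gives a strictly higher payoff against every opponent action. Compare each pair of P1's strategies column-by-column:
  A vs B: [7 vs 2, 1 vs 3, 6 vs 1] → A does not strictly dominate B (column Y: 1 ≤ 3)
  A vs C: [7 vs 1, 1 vs 4, 6 vs 3] → A does not strictly dominate C (column Y: 1 ≤ 4)
  B vs A: [2 vs 7, 3 vs 1, 1 vs 6] → B does not strictly dominate A (column X: 2 ≤ 7)
  B vs C: [2 vs 1, 3 vs 4, 1 vs 3] → B does not strictly dominate C (column Y: 3 ≤ 4)
  C vs A: [1 vs 7, 4 vs 1, 3 vs 6] → C does not strictly dominate A (column X: 1 ≤ 7)
  C vs B: [1 vs 2, 4 vs 3, 3 vs 1] → C does not strictly dominate B (column X: 1 ≤ 2)
No single strategy strictly dominates all others → no strictly dominant strategy.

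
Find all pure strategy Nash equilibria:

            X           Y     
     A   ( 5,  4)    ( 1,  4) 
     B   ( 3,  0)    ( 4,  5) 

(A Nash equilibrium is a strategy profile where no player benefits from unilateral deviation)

Nash equilibrium: (A, X), (B, Y)

Work:
Best responses:
  P1 vs X: payoffs [5, 3] → best response A (payoff 5)
  P1 vs Y: payoffs [1, 4] → best response B (payoff 4)
  P2 vs A: payoffs [4, 4] → best response X/Y (payoff 4)
  P2 vs B: payoffs [0, 5] → best response Y (payoff 5)
Mutual best responses: (A,X), (B,Y) → Nash equilibria.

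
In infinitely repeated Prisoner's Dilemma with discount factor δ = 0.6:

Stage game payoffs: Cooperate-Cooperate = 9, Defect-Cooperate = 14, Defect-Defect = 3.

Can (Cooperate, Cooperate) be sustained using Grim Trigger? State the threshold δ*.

δ* = 0.4545; since δ = 0.6 ≥ 0.4545, cooperation can be sustained

Work:
For Grim Trigger:
Cooperate forever: 9/(1-δ)
Defect then punished: 14 + 3·δ/(1-δ)
Need: 9/(1-δ) ≥ 14 + 3·δ/(1-δ)
Solving: δ ≥ (T-R)/(T-P) = (14-9)/(14-3) = 0.4545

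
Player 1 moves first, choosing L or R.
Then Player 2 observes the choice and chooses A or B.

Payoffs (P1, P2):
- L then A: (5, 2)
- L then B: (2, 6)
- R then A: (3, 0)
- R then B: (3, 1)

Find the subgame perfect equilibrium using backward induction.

P1 plays R, P2 plays B after L and B after R; Payoff (3, 1)

Work:
Backward induction:
After L: P2 chooses B → P1 gets 2
After R: P2 chooses B → P1 gets 3
P1 chooses R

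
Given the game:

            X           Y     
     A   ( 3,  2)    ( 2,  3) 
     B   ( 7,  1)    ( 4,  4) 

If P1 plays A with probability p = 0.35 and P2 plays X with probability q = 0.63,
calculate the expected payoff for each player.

E[P1] = 4.749, E[P2] = 2.201

Work:
E[P1] = p·q·π₁(A,X) + p·(1-q)·π₁(A,Y) + (1-p)·q·π₁(B,X) + (1-p)·(1-q)·π₁(B,Y)
= 0.35·0.63·3 + 0.35·0.37·2 + 0.65·0.63·7 + 0.65·0.37·4
= 4.749

E[P2] = 2.201 (similar calculation)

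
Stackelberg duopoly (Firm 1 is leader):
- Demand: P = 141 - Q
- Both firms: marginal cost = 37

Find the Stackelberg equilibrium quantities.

q₁* (leader) = 52.0, q₂* (follower) = 26.0

Work:
Follower's reaction: q₂ = (a - c - q₁)/2
Leader substitutes: π₁ = q₁·(a - q₁ - (a-c-q₁)/2 - c)
FOC: q₁* = (141 - 37)/2 = 52.00
Then: q₂* = (141 - 37 - 52.0)/2 = 26.00
Leader has first-mover advantage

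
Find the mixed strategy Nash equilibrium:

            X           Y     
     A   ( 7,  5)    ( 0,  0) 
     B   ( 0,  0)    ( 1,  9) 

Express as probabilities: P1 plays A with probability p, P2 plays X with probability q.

p = 0.6429, q = 0.125

Work:
Find probabilities that make opponent indifferent:
P2 chooses q to make P1 indifferent between A and B
P1 chooses p to make P2 indifferent between X and Y
Mixed NE: P1 plays (A: 0.6429, B: 0.3571), P2 plays (X: 0.125, Y: 0.875)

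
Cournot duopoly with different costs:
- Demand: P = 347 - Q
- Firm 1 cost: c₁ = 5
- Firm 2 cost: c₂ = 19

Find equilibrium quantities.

q₁* = 118.67, q₂* = 104.67

Work:
Reaction: q₁ = (347 - 5 - q₂)/2
Reaction: q₂ = (347 - 19 - q₁)/2
Solve simultaneously:
q₁* = (347 - 2×5 + 19)/3 = 118.67
q₂* = (347 - 2×19 + 5)/3 = 104.67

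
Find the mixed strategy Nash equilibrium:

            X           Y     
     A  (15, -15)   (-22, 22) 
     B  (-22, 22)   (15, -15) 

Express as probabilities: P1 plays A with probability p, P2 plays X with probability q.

p = 0.5, q = 0.5

Work:
Find probabilities that make opponent indifferent:
P2 chooses q to make P1 indifferent between A and B
P1 chooses p to make P2 indifferent between X and Y
Mixed NE: P1 plays (A: 0.5, B: 0.5), P2 plays (X: 0.5, Y: 0.5)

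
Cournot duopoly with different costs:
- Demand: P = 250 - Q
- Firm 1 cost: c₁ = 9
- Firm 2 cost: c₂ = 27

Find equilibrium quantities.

q₁* = 86.33, q₂* = 68.33

Work:
Reaction: q₁ = (250 - 9 - q₂)/2
Reaction: q₂ = (250 - 27 - q₁)/2
Solve simultaneously:
q₁* = (250 - 2×9 + 27)/3 = 86.33
q₂* = (250 - 2×27 + 9)/3 = 68.33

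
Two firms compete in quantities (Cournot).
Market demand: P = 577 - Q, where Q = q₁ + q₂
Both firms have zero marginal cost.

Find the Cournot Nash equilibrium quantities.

q₁* = q₂* = 192.33; P* = 192.33

Work:
Profit: π_i = P·q_i = (a - q_i - q_j)·q_i
FOC: ∂π_i/∂q_i = a - 2q_i - q_j = 0
Reaction function: q_i = (577 - q_j)/2
Symmetry: q* = 577/3 = 192.33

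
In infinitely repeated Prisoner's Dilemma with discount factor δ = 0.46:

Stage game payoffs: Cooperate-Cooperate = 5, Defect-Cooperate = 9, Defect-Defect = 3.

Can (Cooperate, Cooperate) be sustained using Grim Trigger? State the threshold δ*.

δ* = 0.6667; since δ = 0.46 < 0.6667, cooperation cannot be sustained

Work:
For Grim Trigger:
Cooperate forever: 5/(1-δ)
Defect then punished: 9 + 3·δ/(1-δ)
Need: 5/(1-δ) ≥ 9 + 3·δ/(1-δ)
Solving: δ ≥ (T-R)/(T-P) = (9-5)/(9-3) = 0.6667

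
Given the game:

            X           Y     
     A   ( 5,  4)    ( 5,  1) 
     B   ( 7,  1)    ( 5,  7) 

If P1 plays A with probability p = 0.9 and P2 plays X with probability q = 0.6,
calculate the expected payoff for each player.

E[P1] = 5.12, E[P2] = 2.86

Work:
E[P1] = p·q·π₁(A,X) + p·(1-q)·π₁(A,Y) + (1-p)·q·π₁(B,X) + (1-p)·(1-q)·π₁(B,Y)
= 0.9·0.6·5 + 0.9·0.4·5 + 0.1·0.6·7 + 0.1·0.4·5
= 5.12

E[P2] = 2.86 (similar calculation)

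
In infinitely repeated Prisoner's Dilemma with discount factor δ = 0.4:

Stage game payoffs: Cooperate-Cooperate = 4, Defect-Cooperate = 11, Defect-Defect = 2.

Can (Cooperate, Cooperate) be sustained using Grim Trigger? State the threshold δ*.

δ* = 0.7778; since δ = 0.4 < 0.7778, cooperation cannot be sustained

Work:
For Grim Trigger:
Cooperate forever: 4/(1-δ)
Defect then punished: 11 + 2·δ/(1-δ)
Need: 4/(1-δ) ≥ 11 + 2·δ/(1-δ)
Solving: δ ≥ (T-R)/(T-P) = (11-4)/(11-2) = 0.7778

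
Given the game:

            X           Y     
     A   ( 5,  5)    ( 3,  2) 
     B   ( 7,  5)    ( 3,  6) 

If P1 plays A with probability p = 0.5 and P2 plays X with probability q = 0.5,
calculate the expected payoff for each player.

E[P1] = 4.5, E[P2] = 4.5

Work:
E[P1] = p·q·π₁(A,X) + p·(1-q)·π₁(A,Y) + (1-p)·q·π₁(B,X) + (1-p)·(1-q)·π₁(B,Y)
= 0.5·0.5·5 + 0.5·0.5·3 + 0.5·0.5·7 + 0.5·0.5·3
= 4.5

E[P2] = 4.5 (similar calculation)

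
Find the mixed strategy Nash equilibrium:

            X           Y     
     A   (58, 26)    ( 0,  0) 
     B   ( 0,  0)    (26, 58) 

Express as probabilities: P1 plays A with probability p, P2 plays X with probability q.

p = 0.6905, q = 0.3095

Work:
Find probabilities that make opponent indifferent:
P2 chooses q to make P1 indifferent between A and B
P1 chooses p to make P2 indifferent between X and Y
Mixed NE: P1 plays (A: 0.6905, B: 0.3095), P2 plays (X: 0.3095, Y: 0.6905)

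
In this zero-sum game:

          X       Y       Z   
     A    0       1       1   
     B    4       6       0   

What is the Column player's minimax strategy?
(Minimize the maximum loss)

Column should play Z, value = 1

Work:
Column player minimizes Row's maximum payoff:
Column X: max payoff to Row = 4
Column Y: max payoff to Row = 6
Column Z: max payoff to Row = 1
Minimum is 1, achieved by column Z.
Minimax strategy: Z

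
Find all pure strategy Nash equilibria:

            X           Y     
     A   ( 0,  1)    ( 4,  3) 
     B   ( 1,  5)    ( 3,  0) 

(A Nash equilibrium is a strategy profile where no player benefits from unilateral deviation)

Nash equilibrium: (A, Y), (B, X)

Work:
Best responses:
  P1 vs X: payoffs [0, 1] → best response B (payoff 1)
  P1 vs Y: payoffs [4, 3] → best response A (payoff 4)
  P2 vs A: payoffs [1, 3] → best response Y (payoff 3)
  P2 vs B: payoffs [5, 0] → best response X (payoff 5)
Mutual best responses: (A,Y), (B,X) → Nash equilibria.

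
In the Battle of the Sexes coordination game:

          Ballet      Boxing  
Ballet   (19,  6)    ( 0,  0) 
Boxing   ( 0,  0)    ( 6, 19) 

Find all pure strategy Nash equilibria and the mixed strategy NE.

Pure NE: (Ballet, Ballet) and (Boxing, Boxing); Mixed NE: p = 0.76, q = 0.24

Work:
Check pure NE:
(Ballet, Ballet): (19, 6) - no unilateral deviation beneficial
(Boxing, Boxing): (6, 19) - no unilateral deviation beneficial
Mixed NE: P1 plays Ballet with p = 0.76, P2 plays Ballet with q = 0.24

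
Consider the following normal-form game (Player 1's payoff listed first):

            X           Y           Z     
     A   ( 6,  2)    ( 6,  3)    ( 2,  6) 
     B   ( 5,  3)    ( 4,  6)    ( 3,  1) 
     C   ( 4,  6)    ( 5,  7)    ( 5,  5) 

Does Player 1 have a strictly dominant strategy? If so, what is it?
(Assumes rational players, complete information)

No strictly dominant strategy exists for Player 1

Work:
A strategy strictly dominates another if it gives a strictly higher payoff against every opponent action. Compare each pair of P1's strategies column-by-column:
  A vs B: [6 vs 5, 6 vs 4, 2 vs 3] → A does not strictly dominate B (column Z: 2 ≤ 3)
  A vs C: [6 vs 4, 6 vs 5, 2 vs 5] → A does not strictly dominate C (column Z: 2 ≤ 5)
  B vs A: [5 vs 6, 4 vs 6, 3 vs 2] → B does not strictly dominate A (column X: 5 ≤ 6)
  B vs C: [5 vs 4, 4 vs 5, 3 vs 5] → B does not strictly dominate C (column Y: 4 ≤ 5)
  C vs A: [4 vs 6, 5 vs 6, 5 vs 2] → C does not strictly dominate A (column X: 4 ≤ 6)
  C vs B: [4 vs 5, 5 vs 4, 5 vs 3] → C does not strictly dominate B (column X: 4 ≤ 5)
No single strategy strictly dominates all others → no strictly dominant strategy.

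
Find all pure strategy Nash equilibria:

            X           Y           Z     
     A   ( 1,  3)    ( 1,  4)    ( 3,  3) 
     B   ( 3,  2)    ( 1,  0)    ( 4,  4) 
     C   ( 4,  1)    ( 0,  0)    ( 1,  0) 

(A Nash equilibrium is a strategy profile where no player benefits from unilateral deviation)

Nash equilibrium: (A, Y), (B, Z), (C, X)

Work:
Best responses:
  P1 vs X: payoffs [1, 3, 4] → best response C (payoff 4)
  P1 vs Y: payoffs [1, 1, 0] → best response A/B (payoff 1)
  P1 vs Z: payoffs [3, 4, 1] → best response B (payoff 4)
  P2 vs A: payoffs [3, 4, 3] → best response Y (payoff 4)
  P2 vs B: payoffs [2, 0, 4] → best response Z (payoff 4)
  P2 vs C: payoffs [1, 0, 0] → best response X (payoff 1)
Mutual best responses: (A,Y), (B,Z), (C,X) → Nash equilibria.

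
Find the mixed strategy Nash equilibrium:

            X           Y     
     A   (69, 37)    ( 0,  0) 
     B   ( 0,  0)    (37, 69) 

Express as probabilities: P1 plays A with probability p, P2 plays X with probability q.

p = 0.6509, q = 0.3491

Work:
Find probabilities that make opponent indifferent:
P2 chooses q to make P1 indifferent between A and B
P1 chooses p to make P2 indifferent between X and Y
Mixed NE: P1 plays (A: 0.6509, B: 0.3491), P2 plays (X: 0.3491, Y: 0.6509)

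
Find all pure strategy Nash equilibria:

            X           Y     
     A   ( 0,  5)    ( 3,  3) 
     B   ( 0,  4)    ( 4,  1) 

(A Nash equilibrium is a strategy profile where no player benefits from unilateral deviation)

Nash equilibrium: (A, X), (B, X)

Work:
Best responses:
  P1 vs X: payoffs [0, 0] → best response A/B (payoff 0)
  P1 vs Y: payoffs [3, 4] → best response B (payoff 4)
  P2 vs A: payoffs [5, 3] → best response X (payoff 5)
  P2 vs B: payoffs [4, 1] → best response X (payoff 4)
Mutual best responses: (A,X), (B,X) → Nash equilibria.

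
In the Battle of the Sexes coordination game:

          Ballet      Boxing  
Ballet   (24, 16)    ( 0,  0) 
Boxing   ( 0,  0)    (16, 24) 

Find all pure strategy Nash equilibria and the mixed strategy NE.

Pure NE: (Ballet, Ballet) and (Boxing, Boxing); Mixed NE: p = 0.6, q = 0.4

Work:
Check pure NE:
(Ballet, Ballet): (24, 16) - no unilateral deviation beneficial
(Boxing, Boxing): (16, 24) - no unilateral deviation beneficial
Mixed NE: P1 plays Ballet with p = 0.6, P2 plays Ballet with q = 0.4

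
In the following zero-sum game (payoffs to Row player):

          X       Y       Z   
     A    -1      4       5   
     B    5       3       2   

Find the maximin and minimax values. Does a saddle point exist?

Maximin = 2, Minimax = 4, Saddle: False

Work:
Row minimums: [-1, 2] → maximin = 2
Column maximums: [5, 4, 5] → minimax = 4
No saddle point (maximin ≠ minimax). Mixed strategy needed.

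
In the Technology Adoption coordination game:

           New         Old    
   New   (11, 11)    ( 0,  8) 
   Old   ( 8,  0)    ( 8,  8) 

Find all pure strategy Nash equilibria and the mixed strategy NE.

Pure NE: (New, New) and (Old, Old); Mixed NE: p = 0.7273, q = 0.7273

Work:
Check pure NE:
(New, New): (11, 11) - no unilateral deviation beneficial
(Old, Old): (8, 8) - no unilateral deviation beneficial
Mixed NE: P1 plays New with p = 0.7273, P2 plays New with q = 0.7273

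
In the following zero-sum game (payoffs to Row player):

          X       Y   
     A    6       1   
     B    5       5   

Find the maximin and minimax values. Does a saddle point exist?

Maximin = 5, Minimax = 5, Saddle: True

Work:
Row minimums: [1, 5] → maximin = 5
Column maximums: [6, 5] → minimax = 5
Saddle point exists! Game value = 5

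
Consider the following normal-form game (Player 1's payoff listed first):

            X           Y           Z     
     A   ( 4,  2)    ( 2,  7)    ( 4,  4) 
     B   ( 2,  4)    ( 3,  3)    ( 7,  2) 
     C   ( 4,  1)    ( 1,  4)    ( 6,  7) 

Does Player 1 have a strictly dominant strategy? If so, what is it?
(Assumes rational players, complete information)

No strictly dominant strategy exists for Player 1

Work:
A strategy strictly dominates another if it gives a strictly higher payoff against every opponent action. Compare each pair of P1's strategies column-by-column:
  A vs B: [4 vs 2, 2 vs 3, 4 vs 7] → A does not strictly dominate B (column Y: 2 ≤ 3)
  A vs C: [4 vs 4, 2 vs 1, 4 vs 6] → A does not strictly dominate C (column X: 4 ≤ 4)
  B vs A: [2 vs 4, 3 vs 2, 7 vs 4] → B does not strictly dominate A (column X: 2 ≤ 4)
  B vs C: [2 vs 4, 3 vs 1, 7 vs 6] → B does not strictly dominate C (column X: 2 ≤ 4)
  C vs A: [4 vs 4, 1 vs 2, 6 vs 4] → C does not strictly dominate A (column X: 4 ≤ 4)
  C vs B: [4 vs 2, 1 vs 3, 6 vs 7] → C does not strictly dominate B (column Y: 1 ≤ 3)
No single strategy strictly dominates all others → no strictly dominant strategy.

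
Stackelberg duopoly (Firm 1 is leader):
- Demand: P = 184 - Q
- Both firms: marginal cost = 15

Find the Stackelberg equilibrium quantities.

q₁* (leader) = 84.5, q₂* (follower) = 42.25

Work:
Follower's reaction: q₂ = (a - c - q₁)/2
Leader substitutes: π₁ = q₁·(a - q₁ - (a-c-q₁)/2 - c)
FOC: q₁* = (184 - 15)/2 = 84.50
Then: q₂* = (184 - 15 - 84.5)/2 = 42.25
Leader has first-mover advantage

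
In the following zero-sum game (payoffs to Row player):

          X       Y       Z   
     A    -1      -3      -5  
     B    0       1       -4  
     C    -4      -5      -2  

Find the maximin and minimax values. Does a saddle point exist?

Maximin = -4, Minimax = -2, Saddle: False

Work:
Row minimums: [-5, -4, -5] → maximin = -4
Column maximums: [0, 1, -2] → minimax = -2
No saddle point (maximin ≠ minimax). Mixed strategy needed.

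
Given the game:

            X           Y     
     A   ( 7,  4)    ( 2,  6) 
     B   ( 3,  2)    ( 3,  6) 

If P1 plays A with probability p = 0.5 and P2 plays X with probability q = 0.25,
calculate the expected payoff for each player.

E[P1] = 3.125, E[P2] = 5.25

Work:
E[P1] = p·q·π₁(A,X) + p·(1-q)·π₁(A,Y) + (1-p)·q·π₁(B,X) + (1-p)·(1-q)·π₁(B,Y)
= 0.5·0.25·7 + 0.5·0.75·2 + 0.5·0.25·3 + 0.5·0.75·3
= 3.125

E[P2] = 5.25 (similar calculation)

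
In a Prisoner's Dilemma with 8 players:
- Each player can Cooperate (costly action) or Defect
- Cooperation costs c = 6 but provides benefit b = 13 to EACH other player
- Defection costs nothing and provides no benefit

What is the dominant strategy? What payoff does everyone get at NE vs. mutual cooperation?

Dominant: Defect; NE payoff = 0; Coop payoff = 85

Work:
Defect dominates (saves cost c = 6, benefit to others is external)
NE: All defect → everyone gets 0
If all cooperate: each receives (7)×13 - 6 = 85
Social dilemma: 85 > 0 but NE gives 0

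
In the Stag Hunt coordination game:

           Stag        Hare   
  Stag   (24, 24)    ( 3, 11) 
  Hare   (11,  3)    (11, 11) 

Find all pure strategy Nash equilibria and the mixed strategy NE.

Pure NE: (Stag, Stag) and (Hare, Hare); Mixed NE: p = 0.381, q = 0.381

Work:
Check pure NE:
(Stag, Stag): (24, 24) - no unilateral deviation beneficial
(Hare, Hare): (11, 11) - no unilateral deviation beneficial
Mixed NE: P1 plays Stag with p = 0.381, P2 plays Stag with q = 0.381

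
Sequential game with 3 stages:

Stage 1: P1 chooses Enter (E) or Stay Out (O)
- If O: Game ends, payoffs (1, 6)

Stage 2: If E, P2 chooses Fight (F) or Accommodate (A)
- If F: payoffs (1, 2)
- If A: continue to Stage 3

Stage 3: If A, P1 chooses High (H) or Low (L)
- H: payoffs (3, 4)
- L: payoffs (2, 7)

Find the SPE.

SPE: (E, A, H); Outcome (3, 4)

Work:
Stage 3: P1 chooses H (3 vs 2)
Stage 2: P2: F->2, A->4 (anticipating H). Choose A
Stage 1: P1: O->1, E->3 (anticipating A, H). Choose E
SPE path: E -> A -> H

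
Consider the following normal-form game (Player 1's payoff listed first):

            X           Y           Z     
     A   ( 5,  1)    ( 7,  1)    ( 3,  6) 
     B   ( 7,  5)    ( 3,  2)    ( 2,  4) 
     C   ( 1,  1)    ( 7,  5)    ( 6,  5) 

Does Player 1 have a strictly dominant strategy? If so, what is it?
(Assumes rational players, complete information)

No strictly dominant strategy exists for Player 1

Work:
A strategy strictly dominates another if it gives a strictly higher payoff against every opponent action. Compare each pair of P1's strategies column-by-column:
  A vs B: [5 vs 7, 7 vs 3, 3 vs 2] → A does not strictly dominate B (column X: 5 ≤ 7)
  A vs C: [5 vs 1, 7 vs 7, 3 vs 6] → A does not strictly dominate C (column Y: 7 ≤ 7)
  B vs A: [7 vs 5, 3 vs 7, 2 vs 3] → B does not strictly dominate A (column Y: 3 ≤ 7)
  B vs C: [7 vs 1, 3 vs 7, 2 vs 6] → B does not strictly dominate C (column Y: 3 ≤ 7)
  C vs A: [1 vs 5, 7 vs 7, 6 vs 3] → C does not strictly dominate A (column X: 1 ≤ 5)
  C vs B: [1 vs 7, 7 vs 3, 6 vs 2] → C does not strictly dominate B (column X: 1 ≤ 7)
No single strategy strictly dominates all others → no strictly dominant strategy.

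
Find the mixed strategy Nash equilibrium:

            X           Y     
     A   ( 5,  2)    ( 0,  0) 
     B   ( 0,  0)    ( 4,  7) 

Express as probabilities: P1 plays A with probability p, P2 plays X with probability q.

p = 0.7778, q = 0.4444

Work:
Find probabilities that make opponent indifferent:
P2 chooses q to make P1 indifferent between A and B
P1 chooses p to make P2 indifferent between X and Y
Mixed NE: P1 plays (A: 0.7778, B: 0.2222), P2 plays (X: 0.4444, Y: 0.5556)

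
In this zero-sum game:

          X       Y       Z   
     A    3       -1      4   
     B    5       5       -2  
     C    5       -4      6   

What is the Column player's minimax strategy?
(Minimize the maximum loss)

Column should play X or Y (all achieve the minimum), value = 5

Work:
Column player minimizes Row's maximum payoff:
Column X: max payoff to Row = 5
Column Y: max payoff to Row = 5
Column Z: max payoff to Row = 6
Minimum is 5, achieved by columns X, Y (tied).
Each of X or Y is a minimax strategy.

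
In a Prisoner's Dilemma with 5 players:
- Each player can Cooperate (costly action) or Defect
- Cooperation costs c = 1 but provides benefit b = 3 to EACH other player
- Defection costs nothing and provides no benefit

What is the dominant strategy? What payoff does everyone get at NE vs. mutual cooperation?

Dominant: Defect; NE payoff = 0; Coop payoff = 11

Work:
Defect dominates (saves cost c = 1, benefit to others is external)
NE: All defect → everyone gets 0
If all cooperate: each receives (4)×3 - 1 = 11
Social dilemma: 11 > 0 but NE gives 0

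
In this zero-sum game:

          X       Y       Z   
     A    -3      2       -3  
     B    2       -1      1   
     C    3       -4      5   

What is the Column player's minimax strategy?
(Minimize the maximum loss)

Column should play Y, value = 2

Work:
Column player minimizes Row's maximum payoff:
Column X: max payoff to Row = 3
Column Y: max payoff to Row = 2
Column Z: max payoff to Row = 5
Minimum is 2, achieved by column Y.
Minimax strategy: Y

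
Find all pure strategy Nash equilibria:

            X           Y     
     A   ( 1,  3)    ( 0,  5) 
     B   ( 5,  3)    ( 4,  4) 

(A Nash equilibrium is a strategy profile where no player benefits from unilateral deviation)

Nash equilibrium: (B, Y)

Work:
Best responses:
  P1 vs X: payoffs [1, 5] → best response B (payoff 5)
  P1 vs Y: payoffs [0, 4] → best response B (payoff 4)
  P2 vs A: payoffs [3, 5] → best response Y (payoff 5)
  P2 vs B: payoffs [3, 4] → best response Y (payoff 4)
Mutual best responses: (B,Y) → Nash equilibria.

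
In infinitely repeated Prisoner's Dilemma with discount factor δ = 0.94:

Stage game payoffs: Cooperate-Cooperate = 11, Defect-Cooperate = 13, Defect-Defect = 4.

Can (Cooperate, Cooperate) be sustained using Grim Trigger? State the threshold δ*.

δ* = 0.2222; since δ = 0.94 ≥ 0.2222, cooperation can be sustained

Work:
For Grim Trigger:
Cooperate forever: 11/(1-δ)
Defect then punished: 13 + 4·δ/(1-δ)
Need: 11/(1-δ) ≥ 13 + 4·δ/(1-δ)
Solving: δ ≥ (T-R)/(T-P) = (13-11)/(13-4) = 0.2222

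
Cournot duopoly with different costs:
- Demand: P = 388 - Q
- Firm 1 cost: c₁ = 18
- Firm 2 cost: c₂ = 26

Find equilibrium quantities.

q₁* = 126.0, q₂* = 118.0

Work:
Reaction: q₁ = (388 - 18 - q₂)/2
Reaction: q₂ = (388 - 26 - q₁)/2
Solve simultaneously:
q₁* = (388 - 2×18 + 26)/3 = 126.0
q₂* = (388 - 2×26 + 18)/3 = 118.0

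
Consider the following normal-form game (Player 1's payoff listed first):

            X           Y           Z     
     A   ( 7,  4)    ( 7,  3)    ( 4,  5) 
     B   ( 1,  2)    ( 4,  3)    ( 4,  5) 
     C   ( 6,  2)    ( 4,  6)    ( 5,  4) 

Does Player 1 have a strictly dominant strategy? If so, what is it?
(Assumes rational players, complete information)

No strictly dominant strategy exists for Player 1

Work:
A strategy strictly dominates another if it gives a strictly higher payoff against every opponent action. Compare each pair of P1's strategies column-by-column:
  A vs B: [7 vs 1, 7 vs 4, 4 vs 4] → A does not strictly dominate B (column Z: 4 ≤ 4)
  A vs C: [7 vs 6, 7 vs 4, 4 vs 5] → A does not strictly dominate C (column Z: 4 ≤ 5)
  B vs A: [1 vs 7, 4 vs 7, 4 vs 4] → B does not strictly dominate A (column X: 1 ≤ 7)
  B vs C: [1 vs 6, 4 vs 4, 4 vs 5] → B does not strictly dominate C (column X: 1 ≤ 6)
  C vs A: [6 vs 7, 4 vs 7, 5 vs 4] → C does not strictly dominate A (column X: 6 ≤ 7)
  C vs B: [6 vs 1, 4 vs 4, 5 vs 4] → C does not strictly dominate B (column Y: 4 ≤ 4)
No single strategy strictly dominates all others → no strictly dominant strategy.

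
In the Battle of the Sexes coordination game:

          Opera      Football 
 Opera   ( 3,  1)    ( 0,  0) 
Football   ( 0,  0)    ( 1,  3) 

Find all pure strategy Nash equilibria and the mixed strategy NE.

Pure NE: (Opera, Opera) and (Football, Football); Mixed NE: p = 0.75, q = 0.25

Work:
Check pure NE:
(Opera, Opera): (3, 1) - no unilateral deviation beneficial
(Football, Football): (1, 3) - no unilateral deviation beneficial
Mixed NE: P1 plays Opera with p = 0.75, P2 plays Opera with q = 0.25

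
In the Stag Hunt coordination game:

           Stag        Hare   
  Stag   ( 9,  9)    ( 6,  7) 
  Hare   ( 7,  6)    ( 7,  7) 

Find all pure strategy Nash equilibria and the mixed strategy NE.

Pure NE: (Stag, Stag) and (Hare, Hare); Mixed NE: p = 0.3333, q = 0.3333

Work:
Check pure NE:
(Stag, Stag): (9, 9) - no unilateral deviation beneficial
(Hare, Hare): (7, 7) - no unilateral deviation beneficial
Mixed NE: P1 plays Stag with p = 0.3333, P2 plays Stag with q = 0.3333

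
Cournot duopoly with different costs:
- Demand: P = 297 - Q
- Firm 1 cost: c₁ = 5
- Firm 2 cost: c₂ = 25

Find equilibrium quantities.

q₁* = 104.0, q₂* = 84.0

Work:
Reaction: q₁ = (297 - 5 - q₂)/2
Reaction: q₂ = (297 - 25 - q₁)/2
Solve simultaneously:
q₁* = (297 - 2×5 + 25)/3 = 104.0
q₂* = (297 - 2×25 + 5)/3 = 84.0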